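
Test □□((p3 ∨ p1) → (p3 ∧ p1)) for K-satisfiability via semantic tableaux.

1. □□((p3 ∨ p1) → (p3 ∧ p1)), u

Yes, satisfiable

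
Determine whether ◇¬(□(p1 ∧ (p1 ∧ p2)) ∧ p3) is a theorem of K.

Invalid (countermodel exists)

Tableau for the negation ¬◇¬(□(p1 ∧ (p1 ∧ p2)) ∧ p3):
1. ¬◇¬(□(p1 ∧ (p1 ∧ p2)) ∧ p3), w0
The negation has an open branch (countermodel exists).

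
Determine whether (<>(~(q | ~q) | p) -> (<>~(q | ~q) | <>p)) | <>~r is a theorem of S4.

Yes, valid

Tableau for the negation ~((<>(~(q | ~q) | p) -> (<>~(q | ~q) | <>p)) | <>~r):
1. ~((<>(~(q | ~q) | p) -> (<>~(q | ~q) | <>p)) | <>~r), 0
2. ~(<>(~(q | ~q) | p) -> (<>~(q | ~q) | <>p)), 0   [~|-rule on 1]
3. ~<>~r, 0   [~|-rule on 1]
4. <>(~(q | ~q) | p), 0   [~->-rule on 2]
5. ~(<>~(q | ~q) | <>p), 0   [~->-rule on 2]
6. ~<>~(q | ~q), 0   [~|-rule on 5]
7. ~<>p, 0   [~|-rule on 5]
8. r, 0   [~<>-rule on 3 via 0R0]
9. q | ~q, 0   [~<>-rule on 6 via 0R0]
10. ~p, 0   [~<>-rule on 7 via 0R0]
11. ~q, 0   [|-rule on 9 (branches; this branch)]
12. ~(q | ~q) | p, 1   [<>-rule on 4: fresh world 1, 0R1]
13. r, 1   [~<>-rule on 3 via 0R1]
14. q | ~q, 1   [~<>-rule on 6 via 0R1]
15. ~p, 1   [~<>-rule on 7 via 0R1]
16. ~(q | ~q), 1   [|-rule on 12 (branches; this branch)]
17. ~q, 1   [~|-rule on 16]
18. q, 1   [~|-rule on 16]
Accessibility: 0R0, 0R1, 1R1
Branch closes: q and ~q both at 1.
Every branch of the negation's tableau closes; the branch above is one of them.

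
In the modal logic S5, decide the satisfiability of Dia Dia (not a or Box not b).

1. Dia Dia (not a or Box not b), 0
2. Dia (not a or Box not b), 1
3. not a or Box not b, 2
4. Box not b, 2
5. not b, 0
6. not b, 1
7. not b, 2
Accessibility: 0R0, 0R1, 0R2, 1R0, 1R1, 1R2, 2R0, 2R1, 2R2

Satisfiable (open branch found)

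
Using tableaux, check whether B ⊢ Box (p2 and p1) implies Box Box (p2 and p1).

Invalid (countermodel exists)

Tableau for the negation not (Box (p2 and p1) implies Box Box (p2 and p1)):
1. not (Box (p2 and p1) implies Box Box (p2 and p1)), 0
2. Box (p2 and p1), 0
3. not Box Box (p2 and p1), 0
4. p2 and p1, 0
5. p2, 0
6. p1, 0
7. not Box (p2 and p1), 1
8. p2 and p1, 1
9. p2, 1
10. p1, 1
11. not (p2 and p1), 2
12. not p1, 2
Accessibility: 0R0, 0R1, 1R0, 1R1, 1R2, 2R1, 2R2
The negation has an open branch (countermodel exists).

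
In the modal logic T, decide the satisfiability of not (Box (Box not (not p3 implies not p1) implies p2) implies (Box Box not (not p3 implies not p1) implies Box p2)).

1. not (Box (Box not (not p3 implies not p1) implies p2) implies (Box Box not (not p3 implies not p1) implies Box p2)), u
2. Box (Box not (not p3 implies not p1) implies p2), u   [neg-implies-rule on 1]
3. not (Box Box not (not p3 implies not p1) implies Box p2), u   [neg-implies-rule on 1]
4. Box Box not (not p3 implies not p1), u   [neg-implies-rule on 3]
5. not Box p2, u   [neg-implies-rule on 3]
6. Box not (not p3 implies not p1) implies p2, u   [Box-rule on 2 via uRu]
7. Box not (not p3 implies not p1), u   [Box-rule on 4 via uRu]
8. not (not p3 implies not p1), u   [Box-rule on 7 via uRu]
9. not p3, u   [neg-implies-rule on 8]
10. p1, u   [neg-implies-rule on 8]
11. not Box not (not p3 implies not p1), u   [implies-rule on 6 (branches; this branch)]
12. not p2, v   [neg-Box-rule on 5: fresh world v, uRv]
13. Box not (not p3 implies not p1) implies p2, v   [Box-rule on 2 via uRv]
14. Box not (not p3 implies not p1), v   [Box-rule on 4 via uRv]
15. not (not p3 implies not p1), v   [Box-rule on 7 via uRv]
16. not p3, v   [neg-implies-rule on 15]
17. p1, v   [neg-implies-rule on 15]
18. not Box not (not p3 implies not p1), v   [implies-rule on 13 (branches; this branch)]
19. not p3 implies not p1, w   [neg-Box-rule on 11: fresh world w, uRw]
20. Box not (not p3 implies not p1) implies p2, w   [Box-rule on 2 via uRw]
21. Box not (not p3 implies not p1), w   [Box-rule on 4 via uRw]
22. not (not p3 implies not p1), w   [Box-rule on 7 via uRw]
23. not p3, w   [neg-implies-rule on 22]
24. p1, w   [neg-implies-rule on 22]
25. not p1, w   [implies-rule on 19 (branches; this branch)]
Accessibility: uRu, uRv, uRw, vRv, wRw
Branch closes: p1 and not p1 both at w.
Every branch closes; the branch above is one of them.

Unsatisfiable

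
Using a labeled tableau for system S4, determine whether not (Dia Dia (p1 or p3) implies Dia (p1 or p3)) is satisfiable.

Unsatisfiable

1. not (Dia Dia (p1 or p3) implies Dia (p1 or p3)), u
2. Dia Dia (p1 or p3), u
3. not Dia (p1 or p3), u
4. not (p1 or p3), u
5. not p1, u
6. not p3, u
7. Dia (p1 or p3), v
8. not (p1 or p3), v
9. not p1, v
10. not p3, v
11. p1 or p3, w
12. not (p1 or p3), w
13. not p1, w
14. not p3, w
15. p3, w
Accessibility: uRu, uRv, uRw, vRv, vRw, wRw
Branch closes: p3 and not p3 both at w.
(One branch shown.) All branches close.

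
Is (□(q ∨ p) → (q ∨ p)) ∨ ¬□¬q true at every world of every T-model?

Tableau for the negation ¬((□(q ∨ p) → (q ∨ p)) ∨ ¬□¬q):
1. ¬((□(q ∨ p) → (q ∨ p)) ∨ ¬□¬q), 0
2. ¬(□(q ∨ p) → (q ∨ p)), 0   [¬∨-rule on 1]
3. □¬q, 0   [¬∨-rule on 1]
4. □(q ∨ p), 0   [¬→-rule on 2]
5. ¬(q ∨ p), 0   [¬→-rule on 2]
6. ¬q, 0   [¬∨-rule on 5]
7. ¬p, 0   [¬∨-rule on 5]
8. q ∨ p, 0   [□-rule on 4 via 0R0]
9. p, 0   [∨-rule on 8 (branches; this branch)]
Accessibility: 0R0
Branch closes: p and ¬p both at 0.
Every branch of the negation's tableau closes; the branch above is one of them.

Valid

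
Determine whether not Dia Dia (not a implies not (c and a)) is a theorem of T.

No, not valid

Tableau for the negation Dia Dia (not a implies not (c and a)):
1. Dia Dia (not a implies not (c and a)), u
2. Dia (not a implies not (c and a)), v
3. not a implies not (c and a), w
4. not (c and a), w
5. not a, w
Accessibility: uRu, uRv, vRv, vRw, wRw
The negation has an open branch (countermodel exists).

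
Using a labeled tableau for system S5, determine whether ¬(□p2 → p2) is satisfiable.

Unsatisfiable

1. ¬(□p2 → p2), w0
2. □p2, w0
3. ¬p2, w0
4. p2, w0
Accessibility: w0Rw0
Branch closes: p2 and ¬p2 both at w0.
(One branch shown.) All branches close.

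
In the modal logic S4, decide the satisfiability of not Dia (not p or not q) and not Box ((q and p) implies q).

Unsatisfiable (every branch closes)

1. not Dia (not p or not q) and not Box ((q and p) implies q), 0
2. not Dia (not p or not q), 0
3. not Box ((q and p) implies q), 0
4. not (not p or not q), 0
5. p, 0
6. q, 0
7. not ((q and p) implies q), 1
8. q and p, 1
9. not q, 1
10. q, 1
11. p, 1
Accessibility: 0R0, 0R1, 1R1
Branch closes: q and not q both at 1.
Every branch closes; the branch above is one of them.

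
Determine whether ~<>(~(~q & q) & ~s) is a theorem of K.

No, not valid

Tableau for the negation <>(~(~q & q) & ~s):
1. <>(~(~q & q) & ~s), 0
2. ~(~q & q) & ~s, 1
3. ~(~q & q), 1
4. ~s, 1
5. ~q, 1
Accessibility: 0R1
The negation has an open branch (countermodel exists).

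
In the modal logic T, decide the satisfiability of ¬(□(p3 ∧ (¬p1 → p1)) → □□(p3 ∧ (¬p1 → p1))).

1. ¬(□(p3 ∧ (¬p1 → p1)) → □□(p3 ∧ (¬p1 → p1))), w0
2. □(p3 ∧ (¬p1 → p1)), w0   [¬→-rule on 1]
3. ¬□□(p3 ∧ (¬p1 → p1)), w0   [¬→-rule on 1]
4. p3 ∧ (¬p1 → p1), w0   [□-rule on 2 via w0Rw0]
5. p3, w0   [∧-rule on 4]
6. ¬p1 → p1, w0   [∧-rule on 4]
7. p1, w0   [→-rule on 6 (branches; this branch)]
8. ¬□(p3 ∧ (¬p1 → p1)), w1   [¬□-rule on 3: fresh world w1, w0Rw1]
9. p3 ∧ (¬p1 → p1), w1   [□-rule on 2 via w0Rw1]
10. p3, w1   [∧-rule on 9]
11. ¬p1 → p1, w1   [∧-rule on 9]
12. p1, w1   [→-rule on 11 (branches; this branch)]
13. ¬(p3 ∧ (¬p1 → p1)), w2   [¬□-rule on 8: fresh world w2, w1Rw2]
14. ¬(¬p1 → p1), w2   [¬∧-rule on 13 (branches; this branch)]
15. ¬p1, w2   [¬→-rule on 14]
Accessibility: w0Rw0, w0Rw1, w1Rw1, w1Rw2, w2Rw2

Satisfiable (open branch found)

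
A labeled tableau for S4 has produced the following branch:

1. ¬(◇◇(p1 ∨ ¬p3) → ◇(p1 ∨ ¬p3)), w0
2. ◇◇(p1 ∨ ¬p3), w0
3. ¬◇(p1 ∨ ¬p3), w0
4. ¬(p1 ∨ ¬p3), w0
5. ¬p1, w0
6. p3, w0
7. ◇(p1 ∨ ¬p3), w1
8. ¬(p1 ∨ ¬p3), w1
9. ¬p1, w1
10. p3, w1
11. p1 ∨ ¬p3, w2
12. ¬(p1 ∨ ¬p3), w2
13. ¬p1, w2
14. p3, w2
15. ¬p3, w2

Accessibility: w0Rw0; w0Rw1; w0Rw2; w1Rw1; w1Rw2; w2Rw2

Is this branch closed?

Both p3 and ¬p3 appear at w2.

Yes, closed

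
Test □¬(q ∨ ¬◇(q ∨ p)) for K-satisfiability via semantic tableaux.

Satisfiable

1. □¬(q ∨ ¬◇(q ∨ p)), w0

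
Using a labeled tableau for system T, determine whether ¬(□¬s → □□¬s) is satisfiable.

1. ¬(□¬s → □□¬s), 0
2. □¬s, 0
3. ¬□□¬s, 0
4. ¬s, 0
5. ¬□¬s, 1
6. ¬s, 1
7. s, 2
Accessibility: 0R0, 0R1, 1R1, 1R2, 2R2

Satisfiable (open branch found)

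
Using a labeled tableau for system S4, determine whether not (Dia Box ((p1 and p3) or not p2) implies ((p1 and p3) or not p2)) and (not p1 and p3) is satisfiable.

Satisfiable (open branch found)

1. not (Dia Box ((p1 and p3) or not p2) implies ((p1 and p3) or not p2)) and (not p1 and p3), 0
2. not (Dia Box ((p1 and p3) or not p2) implies ((p1 and p3) or not p2)), 0
3. not p1 and p3, 0
4. Dia Box ((p1 and p3) or not p2), 0
5. not ((p1 and p3) or not p2), 0
6. not p1, 0
7. p3, 0
8. not (p1 and p3), 0
9. p2, 0
10. Box ((p1 and p3) or not p2), 1
11. (p1 and p3) or not p2, 1
12. not p2, 1
Accessibility: 0R0, 0R1, 1R1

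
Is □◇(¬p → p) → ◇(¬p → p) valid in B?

Valid

Tableau for the negation ¬(□◇(¬p → p) → ◇(¬p → p)):
1. ¬(□◇(¬p → p) → ◇(¬p → p)), u
2. □◇(¬p → p), u   [¬→-rule on 1]
3. ¬◇(¬p → p), u   [¬→-rule on 1]
4. ◇(¬p → p), u   [□-rule on 2 via uRu]
5. ¬(¬p → p), u   [¬◇-rule on 3 via uRu]
6. ¬p, u   [¬→-rule on 5]
7. ¬p → p, v   [◇-rule on 4: fresh world v, uRv]
8. ◇(¬p → p), v   [□-rule on 2 via uRv]
9. ¬(¬p → p), v   [¬◇-rule on 3 via uRv]
10. ¬p, v   [¬→-rule on 9]
11. p, v   [→-rule on 7 (branches; this branch)]
Accessibility: uRu, uRv, vRu, vRv
Branch closes: p and ¬p both at v.
Every branch of the negation's tableau closes; the branch above is one of them.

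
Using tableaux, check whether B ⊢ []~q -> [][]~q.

Tableau for the negation ~([]~q -> [][]~q):
1. ~([]~q -> [][]~q), w0
2. []~q, w0
3. ~[][]~q, w0
4. ~q, w0
5. ~[]~q, w1
6. ~q, w1
7. q, w2
Accessibility: w0Rw0, w0Rw1, w1Rw0, w1Rw1, w1Rw2, w2Rw1, w2Rw2
The negation has an open branch (countermodel exists).

Not valid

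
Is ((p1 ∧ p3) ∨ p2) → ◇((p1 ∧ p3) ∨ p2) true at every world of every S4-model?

Yes, valid

Tableau for the negation ¬(((p1 ∧ p3) ∨ p2) → ◇((p1 ∧ p3) ∨ p2)):
1. ¬(((p1 ∧ p3) ∨ p2) → ◇((p1 ∧ p3) ∨ p2)), w0
2. (p1 ∧ p3) ∨ p2, w0
3. ¬◇((p1 ∧ p3) ∨ p2), w0
4. ¬((p1 ∧ p3) ∨ p2), w0
5. ¬(p1 ∧ p3), w0
6. ¬p2, w0
7. p1 ∧ p3, w0
8. p1, w0
9. p3, w0
10. ¬p3, w0
Accessibility: w0Rw0
Branch closes: p3 and ¬p3 both at w0.
All branches of the negation close; one closing branch shown above.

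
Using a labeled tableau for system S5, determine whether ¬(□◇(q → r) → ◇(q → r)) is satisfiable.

1. ¬(□◇(q → r) → ◇(q → r)), u
2. □◇(q → r), u
3. ¬◇(q → r), u
4. ◇(q → r), u
5. ¬(q → r), u
6. q, u
7. ¬r, u
8. q → r, v
9. ◇(q → r), v
10. ¬(q → r), v
11. q, v
12. ¬r, v
13. r, v
Accessibility: uRu, uRv, vRu, vRv
Branch closes: r and ¬r both at v.
All branches of the tableau close; one closing branch shown above.

Unsatisfiable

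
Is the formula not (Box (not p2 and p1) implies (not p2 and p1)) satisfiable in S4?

Unsatisfiable (every branch closes)

1. not (Box (not p2 and p1) implies (not p2 and p1)), w0
2. Box (not p2 and p1), w0
3. not (not p2 and p1), w0
4. not p2 and p1, w0
5. not p2, w0
6. p1, w0
7. not p1, w0
Accessibility: w0Rw0
Branch closes: p1 and not p1 both at w0.
(One branch shown.) All branches close.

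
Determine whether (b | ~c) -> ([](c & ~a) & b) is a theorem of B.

Not valid

Tableau for the negation ~((b | ~c) -> ([](c & ~a) & b)):
1. ~((b | ~c) -> ([](c & ~a) & b)), 0
2. b | ~c, 0
3. ~([](c & ~a) & b), 0
4. ~c, 0
5. ~b, 0
Accessibility: 0R0
The negation has an open branch (countermodel exists).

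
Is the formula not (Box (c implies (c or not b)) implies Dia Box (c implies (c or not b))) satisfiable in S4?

Unsatisfiable (every branch closes)

1. not (Box (c implies (c or not b)) implies Dia Box (c implies (c or not b))), w0
2. Box (c implies (c or not b)), w0
3. not Dia Box (c implies (c or not b)), w0
4. c implies (c or not b), w0
5. not Box (c implies (c or not b)), w0
6. c or not b, w0
7. not b, w0
8. not (c implies (c or not b)), w1
9. c, w1
10. not (c or not b), w1
11. not c, w1
12. b, w1
Accessibility: w0Rw0, w0Rw1, w1Rw1
Branch closes: c and not c both at w1.
(One branch shown.) All branches close.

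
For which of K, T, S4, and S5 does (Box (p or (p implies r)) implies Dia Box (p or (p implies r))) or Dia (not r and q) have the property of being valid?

T-tableau for the negation not ((Box (p or (p implies r)) implies Dia Box (p or (p implies r))) or Dia (not r and q)):
1. not ((Box (p or (p implies r)) implies Dia Box (p or (p implies r))) or Dia (not r and q)), u
2. not (Box (p or (p implies r)) implies Dia Box (p or (p implies r))), u
3. not Dia (not r and q), u
4. Box (p or (p implies r)), u
5. not Dia Box (p or (p implies r)), u
6. not (not r and q), u
7. p or (p implies r), u
8. not Box (p or (p implies r)), u
9. not q, u
10. p implies r, u
11. r, u
12. not (p or (p implies r)), v
13. not p, v
14. not (p implies r), v
15. p, v
16. not r, v
Accessibility: uRu, uRv, vRv
Branch closes: p and not p both at v.
Every branch closes (one shown): valid in T, hence also in S4, S5 (every theorem of T is a theorem of S4 and S5).
K-tableau for the negation not ((Box (p or (p implies r)) implies Dia Box (p or (p implies r))) or Dia (not r and q)):
1. not ((Box (p or (p implies r)) implies Dia Box (p or (p implies r))) or Dia (not r and q)), u
2. not (Box (p or (p implies r)) implies Dia Box (p or (p implies r))), u
3. not Dia (not r and q), u
4. Box (p or (p implies r)), u
5. not Dia Box (p or (p implies r)), u
Complete open branch: countermodel on a K-frame, so not valid in K.

T, S4, S5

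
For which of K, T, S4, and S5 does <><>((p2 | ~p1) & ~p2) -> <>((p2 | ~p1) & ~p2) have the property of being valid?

T-tableau for the negation ~(<><>((p2 | ~p1) & ~p2) -> <>((p2 | ~p1) & ~p2)):
1. ~(<><>((p2 | ~p1) & ~p2) -> <>((p2 | ~p1) & ~p2)), 0
2. <><>((p2 | ~p1) & ~p2), 0
3. ~<>((p2 | ~p1) & ~p2), 0
4. ~((p2 | ~p1) & ~p2), 0
5. p2, 0
6. <>((p2 | ~p1) & ~p2), 1
7. ~((p2 | ~p1) & ~p2), 1
8. p2, 1
9. (p2 | ~p1) & ~p2, 2
10. p2 | ~p1, 2
11. ~p2, 2
12. ~p1, 2
Accessibility: 0R0, 0R1, 1R1, 1R2, 2R2
Complete open branch: countermodel on a T-frame, so not valid in T, nor in K (the same frame is also a K-frame).
S4-tableau for the negation ~(<><>((p2 | ~p1) & ~p2) -> <>((p2 | ~p1) & ~p2)):
1. ~(<><>((p2 | ~p1) & ~p2) -> <>((p2 | ~p1) & ~p2)), 0
2. <><>((p2 | ~p1) & ~p2), 0
3. ~<>((p2 | ~p1) & ~p2), 0
4. ~((p2 | ~p1) & ~p2), 0
5. ~(p2 | ~p1), 0
6. ~p2, 0
7. p1, 0
8. <>((p2 | ~p1) & ~p2), 1
9. ~((p2 | ~p1) & ~p2), 1
10. ~(p2 | ~p1), 1
11. ~p2, 1
12. p1, 1
13. (p2 | ~p1) & ~p2, 2
14. p2 | ~p1, 2
15. ~p2, 2
16. ~((p2 | ~p1) & ~p2), 2
17. ~p1, 2
18. ~(p2 | ~p1), 2
19. p1, 2
Accessibility: 0R0, 0R1, 0R2, 1R1, 1R2, 2R2
Branch closes: p1 and ~p1 both at 2.
Every branch closes (one shown): valid in S4, hence also in S5 (every theorem of S4 is a theorem of S5).

S4, S5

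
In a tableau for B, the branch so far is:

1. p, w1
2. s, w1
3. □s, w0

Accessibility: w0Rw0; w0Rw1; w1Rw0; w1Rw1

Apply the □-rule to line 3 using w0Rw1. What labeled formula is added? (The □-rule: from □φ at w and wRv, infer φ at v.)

s, w1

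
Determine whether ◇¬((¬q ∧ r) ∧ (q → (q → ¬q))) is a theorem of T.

Tableau for the negation ¬◇¬((¬q ∧ r) ∧ (q → (q → ¬q))):
1. ¬◇¬((¬q ∧ r) ∧ (q → (q → ¬q))), u
2. (¬q ∧ r) ∧ (q → (q → ¬q)), u   [¬◇-rule on 1 via uRu]
3. ¬q ∧ r, u   [∧-rule on 2]
4. q → (q → ¬q), u   [∧-rule on 2]
5. ¬q, u   [∧-rule on 3]
6. r, u   [∧-rule on 3]
7. q → ¬q, u   [→-rule on 4 (branches; this branch)]
Accessibility: uRu
The negation has an open branch (countermodel exists).

Invalid (countermodel exists)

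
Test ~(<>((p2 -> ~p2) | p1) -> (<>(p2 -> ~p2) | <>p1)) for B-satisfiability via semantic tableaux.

No, unsatisfiable

1. ~(<>((p2 -> ~p2) | p1) -> (<>(p2 -> ~p2) | <>p1)), w0
2. <>((p2 -> ~p2) | p1), w0
3. ~(<>(p2 -> ~p2) | <>p1), w0
4. ~<>(p2 -> ~p2), w0
5. ~<>p1, w0
6. ~(p2 -> ~p2), w0
7. p2, w0
8. ~p1, w0
9. (p2 -> ~p2) | p1, w1
10. ~(p2 -> ~p2), w1
11. p2, w1
12. ~p1, w1
13. p2 -> ~p2, w1
14. ~p2, w1
Accessibility: w0Rw0, w0Rw1, w1Rw0, w1Rw1
Branch closes: p2 and ~p2 both at w1.
(One branch shown.) All branches close.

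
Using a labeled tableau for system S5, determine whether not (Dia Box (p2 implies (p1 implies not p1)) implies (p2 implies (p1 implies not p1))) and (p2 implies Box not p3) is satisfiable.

1. not (Dia Box (p2 implies (p1 implies not p1)) implies (p2 implies (p1 implies not p1))) and (p2 implies Box not p3), 0
2. not (Dia Box (p2 implies (p1 implies not p1)) implies (p2 implies (p1 implies not p1))), 0
3. p2 implies Box not p3, 0
4. Dia Box (p2 implies (p1 implies not p1)), 0
5. not (p2 implies (p1 implies not p1)), 0
6. p2, 0
7. not (p1 implies not p1), 0
8. p1, 0
9. Box not p3, 0
10. not p3, 0
11. Box (p2 implies (p1 implies not p1)), 1
12. not p3, 1
13. p2 implies (p1 implies not p1), 0
14. p2 implies (p1 implies not p1), 1
15. p1 implies not p1, 0
16. p1 implies not p1, 1
17. not p1, 0
Accessibility: 0R0, 0R1, 1R0, 1R1
Branch closes: p1 and not p1 both at 0.
All branches of the tableau close; one closing branch shown above.

No, unsatisfiable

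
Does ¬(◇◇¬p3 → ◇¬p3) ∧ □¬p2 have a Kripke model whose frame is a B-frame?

Satisfiable (open branch found)

1. ¬(◇◇¬p3 → ◇¬p3) ∧ □¬p2, 0
2. ¬(◇◇¬p3 → ◇¬p3), 0   [∧-rule on 1]
3. □¬p2, 0   [∧-rule on 1]
4. ◇◇¬p3, 0   [¬→-rule on 2]
5. ¬◇¬p3, 0   [¬→-rule on 2]
6. ¬p2, 0   [□-rule on 3 via 0R0]
7. p3, 0   [¬◇-rule on 5 via 0R0]
8. ◇¬p3, 1   [◇-rule on 4: fresh world 1, 0R1]
9. ¬p2, 1   [□-rule on 3 via 0R1]
10. p3, 1   [¬◇-rule on 5 via 0R1]
11. ¬p3, 2   [◇-rule on 8: fresh world 2, 1R2]
Accessibility: 0R0, 0R1, 1R0, 1R1, 1R2, 2R1, 2R2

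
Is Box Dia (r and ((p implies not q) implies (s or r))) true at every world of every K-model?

Invalid (countermodel exists)

Tableau for the negation not Box Dia (r and ((p implies not q) implies (s or r))):
1. not Box Dia (r and ((p implies not q) implies (s or r))), 0
2. not Dia (r and ((p implies not q) implies (s or r))), 1
Accessibility: 0R1
The negation has an open branch (countermodel exists).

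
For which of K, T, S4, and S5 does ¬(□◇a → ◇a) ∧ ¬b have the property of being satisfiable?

K

T-tableau for the formula:
1. ¬(□◇a → ◇a) ∧ ¬b, u
2. ¬(□◇a → ◇a), u   [∧-rule on 1]
3. ¬b, u   [∧-rule on 1]
4. □◇a, u   [¬→-rule on 2]
5. ¬◇a, u   [¬→-rule on 2]
6. ◇a, u   [□-rule on 4 via uRu]
7. ¬a, u   [¬◇-rule on 5 via uRu]
8. a, v   [◇-rule on 6: fresh world v, uRv]
9. ◇a, v   [□-rule on 4 via uRv]
10. ¬a, v   [¬◇-rule on 5 via uRv]
Accessibility: uRu, uRv, vRv
Branch closes: a and ¬a both at v.
Every branch closes (one shown): unsatisfiable in T, hence also in S4, S5 (every S4/S5-frame is a T-frame).
K-tableau for the formula:
1. ¬(□◇a → ◇a) ∧ ¬b, u
2. ¬(□◇a → ◇a), u   [∧-rule on 1]
3. ¬b, u   [∧-rule on 1]
4. □◇a, u   [¬→-rule on 2]
5. ¬◇a, u   [¬→-rule on 2]
Complete open branch: satisfiable in K.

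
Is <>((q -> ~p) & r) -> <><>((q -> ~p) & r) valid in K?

Not valid

Tableau for the negation ~(<>((q -> ~p) & r) -> <><>((q -> ~p) & r)):
1. ~(<>((q -> ~p) & r) -> <><>((q -> ~p) & r)), u
2. <>((q -> ~p) & r), u   [~->-rule on 1]
3. ~<><>((q -> ~p) & r), u   [~->-rule on 1]
4. (q -> ~p) & r, v   [<>-rule on 2: fresh world v, uRv]
5. q -> ~p, v   [&-rule on 4]
6. r, v   [&-rule on 4]
7. ~<>((q -> ~p) & r), v   [~<>-rule on 3 via uRv]
8. ~p, v   [->-rule on 5 (branches; this branch)]
Accessibility: uRv
The negation has an open branch (countermodel exists).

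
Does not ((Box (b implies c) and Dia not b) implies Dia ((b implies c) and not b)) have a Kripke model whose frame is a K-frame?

Unsatisfiable (every branch closes)

1. not ((Box (b implies c) and Dia not b) implies Dia ((b implies c) and not b)), w0
2. Box (b implies c) and Dia not b, w0
3. not Dia ((b implies c) and not b), w0
4. Box (b implies c), w0
5. Dia not b, w0
6. not b, w1
7. not ((b implies c) and not b), w1
8. b implies c, w1
9. not (b implies c), w1
10. b, w1
11. not c, w1
Accessibility: w0Rw1
Branch closes: b and not b both at w1.
Every branch closes; the branch above is one of them.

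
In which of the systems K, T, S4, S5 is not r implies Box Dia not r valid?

S4-tableau for the negation not (not r implies Box Dia not r):
1. not (not r implies Box Dia not r), w0
2. not r, w0
3. not Box Dia not r, w0
4. not Dia not r, w1
5. r, w1
Accessibility: w0Rw0, w0Rw1, w1Rw1
Complete open branch: countermodel on an S4-frame, so not valid in S4, nor in K, T (the same frame is also a K-frame and a T-frame).
S5-tableau for the negation not (not r implies Box Dia not r):
1. not (not r implies Box Dia not r), w0
2. not r, w0
3. not Box Dia not r, w0
4. not Dia not r, w1
5. r, w0
Accessibility: w0Rw0, w0Rw1, w1Rw0, w1Rw1
Branch closes: r and not r both at w0.
Every branch closes (one shown): valid in S5.

S5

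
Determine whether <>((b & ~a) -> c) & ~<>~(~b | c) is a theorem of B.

Not valid

Tableau for the negation ~(<>((b & ~a) -> c) & ~<>~(~b | c)):
1. ~(<>((b & ~a) -> c) & ~<>~(~b | c)), 0
2. <>~(~b | c), 0
3. ~(~b | c), 1
4. b, 1
5. ~c, 1
Accessibility: 0R0, 0R1, 1R0, 1R1
The negation has an open branch (countermodel exists).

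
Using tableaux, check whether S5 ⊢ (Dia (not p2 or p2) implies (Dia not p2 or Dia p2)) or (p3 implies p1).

Tableau for the negation not ((Dia (not p2 or p2) implies (Dia not p2 or Dia p2)) or (p3 implies p1)):
1. not ((Dia (not p2 or p2) implies (Dia not p2 or Dia p2)) or (p3 implies p1)), 0
2. not (Dia (not p2 or p2) implies (Dia not p2 or Dia p2)), 0
3. not (p3 implies p1), 0
4. Dia (not p2 or p2), 0
5. not (Dia not p2 or Dia p2), 0
6. p3, 0
7. not p1, 0
8. not Dia not p2, 0
9. not Dia p2, 0
10. p2, 0
11. not p2, 0
Accessibility: 0R0
Branch closes: p2 and not p2 both at 0.
Every branch of the negation's tableau closes; the branch above is one of them.

Valid in S5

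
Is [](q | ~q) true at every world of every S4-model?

Valid in S4

Tableau for the negation ~[](q | ~q):
1. ~[](q | ~q), u
2. ~(q | ~q), v
3. ~q, v
4. q, v
Accessibility: uRu, uRv, vRv
Branch closes: q and ~q both at v.
Every branch of the negation's tableau closes; the branch above is one of them.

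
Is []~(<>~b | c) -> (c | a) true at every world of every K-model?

Tableau for the negation ~([]~(<>~b | c) -> (c | a)):
1. ~([]~(<>~b | c) -> (c | a)), u
2. []~(<>~b | c), u
3. ~(c | a), u
4. ~c, u
5. ~a, u
The negation has an open branch (countermodel exists).

Not valid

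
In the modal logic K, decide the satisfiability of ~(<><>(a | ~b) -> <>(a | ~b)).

1. ~(<><>(a | ~b) -> <>(a | ~b)), u
2. <><>(a | ~b), u
3. ~<>(a | ~b), u
4. <>(a | ~b), v
5. ~(a | ~b), v
6. ~a, v
7. b, v
8. a | ~b, w
9. ~b, w
Accessibility: uRv, vRw

Yes, satisfiable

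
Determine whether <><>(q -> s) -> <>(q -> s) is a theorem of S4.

Valid

Tableau for the negation ~(<><>(q -> s) -> <>(q -> s)):
1. ~(<><>(q -> s) -> <>(q -> s)), w0
2. <><>(q -> s), w0
3. ~<>(q -> s), w0
4. ~(q -> s), w0
5. q, w0
6. ~s, w0
7. <>(q -> s), w1
8. ~(q -> s), w1
9. q, w1
10. ~s, w1
11. q -> s, w2
12. ~(q -> s), w2
13. q, w2
14. ~s, w2
15. s, w2
Accessibility: w0Rw0, w0Rw1, w0Rw2, w1Rw1, w1Rw2, w2Rw2
Branch closes: s and ~s both at w2.
Every branch of the negation's tableau closes; the branch above is one of them.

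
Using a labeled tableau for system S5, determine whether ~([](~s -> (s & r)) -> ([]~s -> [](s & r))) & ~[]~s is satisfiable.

Unsatisfiable

1. ~([](~s -> (s & r)) -> ([]~s -> [](s & r))) & ~[]~s, w0
2. ~([](~s -> (s & r)) -> ([]~s -> [](s & r))), w0
3. ~[]~s, w0
4. [](~s -> (s & r)), w0
5. ~([]~s -> [](s & r)), w0
6. []~s, w0
7. ~[](s & r), w0
8. ~s -> (s & r), w0
9. ~s, w0
10. s & r, w0
11. s, w0
12. r, w0
Accessibility: w0Rw0
Branch closes: s and ~s both at w0.
All branches of the tableau close; one closing branch shown above.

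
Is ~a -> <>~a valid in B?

Tableau for the negation ~(~a -> <>~a):
1. ~(~a -> <>~a), w0
2. ~a, w0
3. ~<>~a, w0
4. a, w0
Accessibility: w0Rw0
Branch closes: a and ~a both at w0.
Every branch of the negation's tableau closes; the branch above is one of them.

Valid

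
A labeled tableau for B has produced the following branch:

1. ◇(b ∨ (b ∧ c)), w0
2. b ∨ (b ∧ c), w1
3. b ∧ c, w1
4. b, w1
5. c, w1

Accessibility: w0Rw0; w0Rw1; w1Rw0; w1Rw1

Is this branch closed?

Open

No atom appears with both signs at the same world.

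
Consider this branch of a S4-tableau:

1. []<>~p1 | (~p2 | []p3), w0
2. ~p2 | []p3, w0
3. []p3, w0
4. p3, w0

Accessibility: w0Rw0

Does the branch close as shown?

Not closed

No atom appears with both signs at the same world.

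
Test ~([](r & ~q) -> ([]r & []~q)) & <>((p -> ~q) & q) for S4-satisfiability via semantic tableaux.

1. ~([](r & ~q) -> ([]r & []~q)) & <>((p -> ~q) & q), u
2. ~([](r & ~q) -> ([]r & []~q)), u
3. <>((p -> ~q) & q), u
4. [](r & ~q), u
5. ~([]r & []~q), u
6. r & ~q, u
7. r, u
8. ~q, u
9. ~[]~q, u
10. (p -> ~q) & q, v
11. p -> ~q, v
12. q, v
13. r & ~q, v
14. r, v
15. ~q, v
Accessibility: uRu, uRv, vRv
Branch closes: q and ~q both at v.
Every branch closes; the branch above is one of them.

Unsatisfiable (every branch closes)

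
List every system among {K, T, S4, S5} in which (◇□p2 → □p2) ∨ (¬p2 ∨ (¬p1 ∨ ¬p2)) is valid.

S4-tableau for the negation ¬((◇□p2 → □p2) ∨ (¬p2 ∨ (¬p1 ∨ ¬p2))):
1. ¬((◇□p2 → □p2) ∨ (¬p2 ∨ (¬p1 ∨ ¬p2))), 0
2. ¬(◇□p2 → □p2), 0
3. ¬(¬p2 ∨ (¬p1 ∨ ¬p2)), 0
4. ◇□p2, 0
5. ¬□p2, 0
6. p2, 0
7. ¬(¬p1 ∨ ¬p2), 0
8. p1, 0
9. □p2, 1
10. p2, 1
11. ¬p2, 2
Accessibility: 0R0, 0R1, 0R2, 1R1, 2R2
Complete open branch: countermodel on an S4-frame, so not valid in S4, nor in K, T (the same frame is also a K-frame and a T-frame).
S5-tableau for the negation ¬((◇□p2 → □p2) ∨ (¬p2 ∨ (¬p1 ∨ ¬p2))):
1. ¬((◇□p2 → □p2) ∨ (¬p2 ∨ (¬p1 ∨ ¬p2))), 0
2. ¬(◇□p2 → □p2), 0
3. ¬(¬p2 ∨ (¬p1 ∨ ¬p2)), 0
4. ◇□p2, 0
5. ¬□p2, 0
6. p2, 0
7. ¬(¬p1 ∨ ¬p2), 0
8. p1, 0
9. □p2, 1
10. p2, 1
11. ¬p2, 2
12. p2, 2
Accessibility: 0R0, 0R1, 0R2, 1R0, 1R1, 1R2, 2R0, 2R1, 2R2
Branch closes: p2 and ¬p2 both at 2.
Every branch closes (one shown): valid in S5.

S5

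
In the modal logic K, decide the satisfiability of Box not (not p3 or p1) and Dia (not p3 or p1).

1. Box not (not p3 or p1) and Dia (not p3 or p1), u
2. Box not (not p3 or p1), u
3. Dia (not p3 or p1), u
4. not p3 or p1, v
5. not (not p3 or p1), v
6. p3, v
7. not p1, v
8. p1, v
Accessibility: uRv
Branch closes: p1 and not p1 both at v.
Every branch closes; the branch above is one of them.

Unsatisfiable (every branch closes)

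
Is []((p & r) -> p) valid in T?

Tableau for the negation ~[]((p & r) -> p):
1. ~[]((p & r) -> p), u
2. ~((p & r) -> p), v
3. p & r, v
4. ~p, v
5. p, v
6. r, v
Accessibility: uRu, uRv, vRv
Branch closes: p and ~p both at v.
All branches of the negation close; one closing branch shown above.

Yes, valid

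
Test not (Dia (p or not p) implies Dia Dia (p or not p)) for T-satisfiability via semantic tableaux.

Unsatisfiable

1. not (Dia (p or not p) implies Dia Dia (p or not p)), u
2. Dia (p or not p), u
3. not Dia Dia (p or not p), u
4. not Dia (p or not p), u
5. not (p or not p), u
6. not p, u
7. p, u
Accessibility: uRu
Branch closes: p and not p both at u.
(One branch shown.) All branches close.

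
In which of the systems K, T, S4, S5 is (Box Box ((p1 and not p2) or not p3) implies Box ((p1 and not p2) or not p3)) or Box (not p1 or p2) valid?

T, S4, S5

K-tableau for the negation not ((Box Box ((p1 and not p2) or not p3) implies Box ((p1 and not p2) or not p3)) or Box (not p1 or p2)):
1. not ((Box Box ((p1 and not p2) or not p3) implies Box ((p1 and not p2) or not p3)) or Box (not p1 or p2)), u
2. not (Box Box ((p1 and not p2) or not p3) implies Box ((p1 and not p2) or not p3)), u
3. not Box (not p1 or p2), u
4. Box Box ((p1 and not p2) or not p3), u
5. not Box ((p1 and not p2) or not p3), u
6. not (not p1 or p2), v
7. p1, v
8. not p2, v
9. Box ((p1 and not p2) or not p3), v
10. not ((p1 and not p2) or not p3), w
11. not (p1 and not p2), w
12. p3, w
13. Box ((p1 and not p2) or not p3), w
14. p2, w
Accessibility: uRv, uRw
Complete open branch: countermodel on a K-frame, so not valid in K.
T-tableau for the negation not ((Box Box ((p1 and not p2) or not p3) implies Box ((p1 and not p2) or not p3)) or Box (not p1 or p2)):
1. not ((Box Box ((p1 and not p2) or not p3) implies Box ((p1 and not p2) or not p3)) or Box (not p1 or p2)), u
2. not (Box Box ((p1 and not p2) or not p3) implies Box ((p1 and not p2) or not p3)), u
3. not Box (not p1 or p2), u
4. Box Box ((p1 and not p2) or not p3), u
5. not Box ((p1 and not p2) or not p3), u
6. Box ((p1 and not p2) or not p3), u
7. (p1 and not p2) or not p3, u
8. p1 and not p2, u
9. p1, u
10. not p2, u
11. not (not p1 or p2), v
12. p1, v
13. not p2, v
14. Box ((p1 and not p2) or not p3), v
15. (p1 and not p2) or not p3, v
16. p1 and not p2, v
17. not ((p1 and not p2) or not p3), w
18. not (p1 and not p2), w
19. p3, w
20. Box ((p1 and not p2) or not p3), w
21. (p1 and not p2) or not p3, w
22. p2, w
23. p1 and not p2, w
24. p1, w
25. not p2, w
Accessibility: uRu, uRv, uRw, vRv, wRw
Branch closes: p2 and not p2 both at w.
Every branch closes (one shown): valid in T, hence also in S4, S5 (every theorem of T is a theorem of S4 and S5).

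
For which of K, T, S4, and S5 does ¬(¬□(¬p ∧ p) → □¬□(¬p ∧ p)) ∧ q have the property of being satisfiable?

K

K-tableau for the formula:
1. ¬(¬□(¬p ∧ p) → □¬□(¬p ∧ p)) ∧ q, u
2. ¬(¬□(¬p ∧ p) → □¬□(¬p ∧ p)), u   [∧-rule on 1]
3. q, u   [∧-rule on 1]
4. ¬□(¬p ∧ p), u   [¬→-rule on 2]
5. ¬□¬□(¬p ∧ p), u   [¬→-rule on 2]
6. ¬(¬p ∧ p), v   [¬□-rule on 4: fresh world v, uRv]
7. ¬p, v   [¬∧-rule on 6 (branches; this branch)]
8. □(¬p ∧ p), w   [¬□-rule on 5: fresh world w, uRw]
Accessibility: uRv, uRw
Complete open branch: satisfiable in K.
T-tableau for the formula:
1. ¬(¬□(¬p ∧ p) → □¬□(¬p ∧ p)) ∧ q, u
2. ¬(¬□(¬p ∧ p) → □¬□(¬p ∧ p)), u   [∧-rule on 1]
3. q, u   [∧-rule on 1]
4. ¬□(¬p ∧ p), u   [¬→-rule on 2]
5. ¬□¬□(¬p ∧ p), u   [¬→-rule on 2]
6. ¬(¬p ∧ p), v   [¬□-rule on 4: fresh world v, uRv]
7. ¬p, v   [¬∧-rule on 6 (branches; this branch)]
8. □(¬p ∧ p), w   [¬□-rule on 5: fresh world w, uRw]
9. ¬p ∧ p, w   [□-rule on 8 via wRw]
10. ¬p, w   [∧-rule on 9]
11. p, w   [∧-rule on 9]
Accessibility: uRu, uRv, uRw, vRv, wRw
Branch closes: p and ¬p both at w.
Every branch closes (one shown): unsatisfiable in T, hence also in S4, S5 (every S4/S5-frame is a T-frame).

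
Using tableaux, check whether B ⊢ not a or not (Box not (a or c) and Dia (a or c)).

Valid

Tableau for the negation not (not a or not (Box not (a or c) and Dia (a or c))):
1. not (not a or not (Box not (a or c) and Dia (a or c))), w0
2. a, w0
3. Box not (a or c) and Dia (a or c), w0
4. Box not (a or c), w0
5. Dia (a or c), w0
6. not (a or c), w0
7. not a, w0
8. not c, w0
Accessibility: w0Rw0
Branch closes: a and not a both at w0.
Every branch of the negation's tableau closes; the branch above is one of them.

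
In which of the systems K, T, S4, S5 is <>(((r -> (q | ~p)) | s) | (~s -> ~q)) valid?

T, S4, S5

T-tableau for the negation ~<>(((r -> (q | ~p)) | s) | (~s -> ~q)):
1. ~<>(((r -> (q | ~p)) | s) | (~s -> ~q)), u
2. ~(((r -> (q | ~p)) | s) | (~s -> ~q)), u   [~<>-rule on 1 via uRu]
3. ~((r -> (q | ~p)) | s), u   [~|-rule on 2]
4. ~(~s -> ~q), u   [~|-rule on 2]
5. ~(r -> (q | ~p)), u   [~|-rule on 3]
6. ~s, u   [~|-rule on 3]
7. q, u   [~->-rule on 4]
8. r, u   [~->-rule on 5]
9. ~(q | ~p), u   [~->-rule on 5]
10. ~q, u   [~|-rule on 9]
11. p, u   [~|-rule on 9]
Accessibility: uRu
Branch closes: q and ~q both at u.
Every branch closes (one shown): valid in T, hence also in S4, S5 (every theorem of T is a theorem of S4 and S5).
K-tableau for the negation ~<>(((r -> (q | ~p)) | s) | (~s -> ~q)):
1. ~<>(((r -> (q | ~p)) | s) | (~s -> ~q)), u
Complete open branch: countermodel on a K-frame, so not valid in K.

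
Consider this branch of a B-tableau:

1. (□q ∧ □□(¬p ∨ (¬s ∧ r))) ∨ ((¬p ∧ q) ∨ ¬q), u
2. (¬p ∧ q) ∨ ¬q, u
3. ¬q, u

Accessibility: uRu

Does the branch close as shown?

No, open

No world carries both an atom and its negation.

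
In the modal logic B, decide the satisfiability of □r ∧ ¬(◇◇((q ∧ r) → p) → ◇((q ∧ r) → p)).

Satisfiable (open branch found)

1. □r ∧ ¬(◇◇((q ∧ r) → p) → ◇((q ∧ r) → p)), w0
2. □r, w0   [∧-rule on 1]
3. ¬(◇◇((q ∧ r) → p) → ◇((q ∧ r) → p)), w0   [∧-rule on 1]
4. ◇◇((q ∧ r) → p), w0   [¬→-rule on 3]
5. ¬◇((q ∧ r) → p), w0   [¬→-rule on 3]
6. r, w0   [□-rule on 2 via w0Rw0]
7. ¬((q ∧ r) → p), w0   [¬◇-rule on 5 via w0Rw0]
8. q ∧ r, w0   [¬→-rule on 7]
9. ¬p, w0   [¬→-rule on 7]
10. q, w0   [∧-rule on 8]
11. ◇((q ∧ r) → p), w1   [◇-rule on 4: fresh world w1, w0Rw1]
12. r, w1   [□-rule on 2 via w0Rw1]
13. ¬((q ∧ r) → p), w1   [¬◇-rule on 5 via w0Rw1]
14. q ∧ r, w1   [¬→-rule on 13]
15. ¬p, w1   [¬→-rule on 13]
16. q, w1   [∧-rule on 14]
17. (q ∧ r) → p, w2   [◇-rule on 11: fresh world w2, w1Rw2]
18. p, w2   [→-rule on 17 (branches; this branch)]
Accessibility: w0Rw0, w0Rw1, w1Rw0, w1Rw1, w1Rw2, w2Rw1, w2Rw2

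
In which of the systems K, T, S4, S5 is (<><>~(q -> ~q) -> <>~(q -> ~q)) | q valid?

S4-tableau for the negation ~((<><>~(q -> ~q) -> <>~(q -> ~q)) | q):
1. ~((<><>~(q -> ~q) -> <>~(q -> ~q)) | q), w0
2. ~(<><>~(q -> ~q) -> <>~(q -> ~q)), w0
3. ~q, w0
4. <><>~(q -> ~q), w0
5. ~<>~(q -> ~q), w0
6. q -> ~q, w0
7. <>~(q -> ~q), w1
8. q -> ~q, w1
9. ~q, w1
10. ~(q -> ~q), w2
11. q, w2
12. q -> ~q, w2
13. ~q, w2
Accessibility: w0Rw0, w0Rw1, w0Rw2, w1Rw1, w1Rw2, w2Rw2
Branch closes: q and ~q both at w2.
Every branch closes (one shown): valid in S4, hence also in S5 (every theorem of S4 is a theorem of S5).
T-tableau for the negation ~((<><>~(q -> ~q) -> <>~(q -> ~q)) | q):
1. ~((<><>~(q -> ~q) -> <>~(q -> ~q)) | q), w0
2. ~(<><>~(q -> ~q) -> <>~(q -> ~q)), w0
3. ~q, w0
4. <><>~(q -> ~q), w0
5. ~<>~(q -> ~q), w0
6. q -> ~q, w0
7. <>~(q -> ~q), w1
8. q -> ~q, w1
9. ~q, w1
10. ~(q -> ~q), w2
11. q, w2
Accessibility: w0Rw0, w0Rw1, w1Rw1, w1Rw2, w2Rw2
Complete open branch: countermodel on a T-frame, so not valid in T, nor in K (the same frame is also a K-frame).

S4, S5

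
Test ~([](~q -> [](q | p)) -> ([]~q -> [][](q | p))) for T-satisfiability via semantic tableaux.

Unsatisfiable

1. ~([](~q -> [](q | p)) -> ([]~q -> [][](q | p))), w0
2. [](~q -> [](q | p)), w0   [~->-rule on 1]
3. ~([]~q -> [][](q | p)), w0   [~->-rule on 1]
4. []~q, w0   [~->-rule on 3]
5. ~[][](q | p), w0   [~->-rule on 3]
6. ~q -> [](q | p), w0   [[]-rule on 2 via w0Rw0]
7. ~q, w0   [[]-rule on 4 via w0Rw0]
8. [](q | p), w0   [->-rule on 6 (branches; this branch)]
9. q | p, w0   [[]-rule on 8 via w0Rw0]
10. p, w0   [|-rule on 9 (branches; this branch)]
11. ~[](q | p), w1   [~[]-rule on 5: fresh world w1, w0Rw1]
12. ~q -> [](q | p), w1   [[]-rule on 2 via w0Rw1]
13. ~q, w1   [[]-rule on 4 via w0Rw1]
14. q | p, w1   [[]-rule on 8 via w0Rw1]
15. [](q | p), w1   [->-rule on 12 (branches; this branch)]
16. p, w1   [|-rule on 14 (branches; this branch)]
17. ~(q | p), w2   [~[]-rule on 11: fresh world w2, w1Rw2]
18. ~q, w2   [~|-rule on 17]
19. ~p, w2   [~|-rule on 17]
20. q | p, w2   [[]-rule on 15 via w1Rw2]
21. p, w2   [|-rule on 20 (branches; this branch)]
Accessibility: w0Rw0, w0Rw1, w1Rw1, w1Rw2, w2Rw2
Branch closes: p and ~p both at w2.
(One branch shown.) All branches close.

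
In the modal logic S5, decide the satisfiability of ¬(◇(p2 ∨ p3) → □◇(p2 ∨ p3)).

1. ¬(◇(p2 ∨ p3) → □◇(p2 ∨ p3)), u
2. ◇(p2 ∨ p3), u
3. ¬□◇(p2 ∨ p3), u
4. p2 ∨ p3, v
5. p3, v
6. ¬◇(p2 ∨ p3), w
7. ¬(p2 ∨ p3), u
8. ¬p2, u
9. ¬p3, u
10. ¬(p2 ∨ p3), v
11. ¬p2, v
12. ¬p3, v
Accessibility: uRu, uRv, uRw, vRu, vRv, vRw, wRu, wRv, wRw
Branch closes: p3 and ¬p3 both at v.
Every branch closes; the branch above is one of them.

No, unsatisfiable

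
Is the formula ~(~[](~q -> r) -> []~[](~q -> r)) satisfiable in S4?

Yes, satisfiable

1. ~(~[](~q -> r) -> []~[](~q -> r)), w0
2. ~[](~q -> r), w0
3. ~[]~[](~q -> r), w0
4. ~(~q -> r), w1
5. ~q, w1
6. ~r, w1
7. [](~q -> r), w2
8. ~q -> r, w2
9. r, w2
Accessibility: w0Rw0, w0Rw1, w0Rw2, w1Rw1, w2Rw2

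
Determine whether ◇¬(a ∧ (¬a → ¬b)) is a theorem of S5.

Invalid (countermodel exists)

Tableau for the negation ¬◇¬(a ∧ (¬a → ¬b)):
1. ¬◇¬(a ∧ (¬a → ¬b)), u
2. a ∧ (¬a → ¬b), u
3. a, u
4. ¬a → ¬b, u
5. ¬b, u
Accessibility: uRu
The negation has an open branch (countermodel exists).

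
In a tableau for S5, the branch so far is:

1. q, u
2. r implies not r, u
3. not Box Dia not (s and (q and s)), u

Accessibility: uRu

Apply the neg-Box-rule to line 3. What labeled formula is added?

a fresh world v with uRv, and not Dia not (s and (q and s)) at v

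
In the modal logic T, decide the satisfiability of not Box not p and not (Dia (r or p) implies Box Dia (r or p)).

Yes, satisfiable

1. not Box not p and not (Dia (r or p) implies Box Dia (r or p)), u
2. not Box not p, u
3. not (Dia (r or p) implies Box Dia (r or p)), u
4. Dia (r or p), u
5. not Box Dia (r or p), u
6. p, v
7. r or p, w
8. p, w
9. not Dia (r or p), x
10. not (r or p), x
11. not r, x
12. not p, x
Accessibility: uRu, uRv, uRw, uRx, vRv, wRw, xRx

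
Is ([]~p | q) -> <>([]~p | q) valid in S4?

Valid

Tableau for the negation ~(([]~p | q) -> <>([]~p | q)):
1. ~(([]~p | q) -> <>([]~p | q)), w0
2. []~p | q, w0
3. ~<>([]~p | q), w0
4. ~([]~p | q), w0
5. ~[]~p, w0
6. ~q, w0
7. []~p, w0
8. ~p, w0
9. p, w1
10. ~([]~p | q), w1
11. ~[]~p, w1
12. ~q, w1
13. ~p, w1
Accessibility: w0Rw0, w0Rw1, w1Rw1
Branch closes: p and ~p both at w1.
All branches of the negation close; one closing branch shown above.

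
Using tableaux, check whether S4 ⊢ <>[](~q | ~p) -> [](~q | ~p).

Tableau for the negation ~(<>[](~q | ~p) -> [](~q | ~p)):
1. ~(<>[](~q | ~p) -> [](~q | ~p)), w0
2. <>[](~q | ~p), w0   [~->-rule on 1]
3. ~[](~q | ~p), w0   [~->-rule on 1]
4. [](~q | ~p), w1   [<>-rule on 2: fresh world w1, w0Rw1]
5. ~q | ~p, w1   [[]-rule on 4 via w1Rw1]
6. ~p, w1   [|-rule on 5 (branches; this branch)]
7. ~(~q | ~p), w2   [~[]-rule on 3: fresh world w2, w0Rw2]
8. q, w2   [~|-rule on 7]
9. p, w2   [~|-rule on 7]
Accessibility: w0Rw0, w0Rw1, w0Rw2, w1Rw1, w2Rw2
The negation has an open branch (countermodel exists).

Not valid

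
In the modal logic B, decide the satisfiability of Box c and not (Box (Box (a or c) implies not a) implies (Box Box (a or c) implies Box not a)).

Unsatisfiable (every branch closes)

1. Box c and not (Box (Box (a or c) implies not a) implies (Box Box (a or c) implies Box not a)), u
2. Box c, u
3. not (Box (Box (a or c) implies not a) implies (Box Box (a or c) implies Box not a)), u
4. Box (Box (a or c) implies not a), u
5. not (Box Box (a or c) implies Box not a), u
6. Box Box (a or c), u
7. not Box not a, u
8. c, u
9. Box (a or c) implies not a, u
10. Box (a or c), u
11. a or c, u
12. not a, u
13. a, v
14. c, v
15. Box (a or c) implies not a, v
16. Box (a or c), v
17. a or c, v
18. not Box (a or c), v
19. not (a or c), w
20. not a, w
21. not c, w
22. a or c, w
23. c, w
Accessibility: uRu, uRv, vRu, vRv, vRw, wRv, wRw
Branch closes: c and not c both at w.
Every branch closes; the branch above is one of them.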